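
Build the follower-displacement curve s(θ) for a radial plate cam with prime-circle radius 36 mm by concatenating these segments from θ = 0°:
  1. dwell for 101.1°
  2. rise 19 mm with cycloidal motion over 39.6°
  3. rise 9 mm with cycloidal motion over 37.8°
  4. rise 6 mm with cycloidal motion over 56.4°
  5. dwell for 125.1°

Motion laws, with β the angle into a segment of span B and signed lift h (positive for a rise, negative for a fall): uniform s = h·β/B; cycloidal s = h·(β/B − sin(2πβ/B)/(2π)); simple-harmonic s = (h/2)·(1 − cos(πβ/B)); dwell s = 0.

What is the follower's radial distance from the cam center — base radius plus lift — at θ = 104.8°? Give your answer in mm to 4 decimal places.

seg 1 [0°–101.1°] dwell: s stays 0.0000
seg 2 [101.1°–140.7°] cycloidal, h=19: θ=104.8° here. β=3.7, B=39.6. 19·(0.0934 − sin(2π·0.0934)/(2π)) = 0.1002 → s = 0.1002
radial distance = base radius + s = 36 + 0.1002 = 36.1002

36.1002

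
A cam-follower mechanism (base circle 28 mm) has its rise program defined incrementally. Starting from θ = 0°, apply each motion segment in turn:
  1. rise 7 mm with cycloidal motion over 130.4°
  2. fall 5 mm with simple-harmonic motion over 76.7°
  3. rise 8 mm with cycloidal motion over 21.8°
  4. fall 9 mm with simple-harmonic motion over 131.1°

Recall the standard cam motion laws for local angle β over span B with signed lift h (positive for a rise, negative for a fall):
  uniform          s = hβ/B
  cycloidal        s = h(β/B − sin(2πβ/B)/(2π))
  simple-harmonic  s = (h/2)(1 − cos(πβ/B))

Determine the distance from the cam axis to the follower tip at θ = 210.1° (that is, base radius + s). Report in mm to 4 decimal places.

seg 1 [0°–130.4°] cycloidal, h=7: full span → s += 7 → s = 7.0000
seg 2 [130.4°–207.1°] simple-harmonic, h=-5: full span → s += -5 → s = 2.0000
seg 3 [207.1°–228.9°] cycloidal, h=8: θ=210.1° here. β=3, B=21.8. 8·(0.1376 − sin(2π·0.1376)/(2π)) = 0.1321 → s = 2.1321
radial distance = base radius + s = 28 + 2.1321 = 30.1321

30.1321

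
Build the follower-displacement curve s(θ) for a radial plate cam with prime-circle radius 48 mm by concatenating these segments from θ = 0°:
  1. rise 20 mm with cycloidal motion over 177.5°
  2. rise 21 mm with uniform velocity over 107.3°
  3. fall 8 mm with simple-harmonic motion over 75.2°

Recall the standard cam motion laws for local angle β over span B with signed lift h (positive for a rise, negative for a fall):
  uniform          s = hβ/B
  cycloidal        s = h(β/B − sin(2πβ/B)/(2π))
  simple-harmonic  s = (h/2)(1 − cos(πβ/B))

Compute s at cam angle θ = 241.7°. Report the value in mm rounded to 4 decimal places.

seg 1 [0°–177.5°] cycloidal, h=20: full span → s += 20 → s = 20.0000
seg 2 [177.5°–284.8°] uniform, h=21: θ=241.7° here. β=64.2, B=107.3. 21·64.2/107.3 = 12.5648 → s = 32.5648

32.5648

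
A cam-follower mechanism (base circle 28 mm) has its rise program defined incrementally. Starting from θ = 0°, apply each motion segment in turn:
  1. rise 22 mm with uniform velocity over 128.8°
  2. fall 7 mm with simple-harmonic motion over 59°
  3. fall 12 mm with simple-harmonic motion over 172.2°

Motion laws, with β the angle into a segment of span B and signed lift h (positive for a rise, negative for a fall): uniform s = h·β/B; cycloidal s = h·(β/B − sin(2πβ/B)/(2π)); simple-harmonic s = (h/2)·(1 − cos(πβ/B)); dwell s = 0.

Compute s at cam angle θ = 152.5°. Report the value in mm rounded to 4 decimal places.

seg 1 [0°–128.8°] uniform, h=22: full span → s += 22 → s = 22.0000
seg 2 [128.8°–187.8°] simple-harmonic, h=-7: θ=152.5° here. β=23.7, B=59. -7/2·(1 − cos(π·0.4017)) = -2.4362 → s = 19.5638

19.5638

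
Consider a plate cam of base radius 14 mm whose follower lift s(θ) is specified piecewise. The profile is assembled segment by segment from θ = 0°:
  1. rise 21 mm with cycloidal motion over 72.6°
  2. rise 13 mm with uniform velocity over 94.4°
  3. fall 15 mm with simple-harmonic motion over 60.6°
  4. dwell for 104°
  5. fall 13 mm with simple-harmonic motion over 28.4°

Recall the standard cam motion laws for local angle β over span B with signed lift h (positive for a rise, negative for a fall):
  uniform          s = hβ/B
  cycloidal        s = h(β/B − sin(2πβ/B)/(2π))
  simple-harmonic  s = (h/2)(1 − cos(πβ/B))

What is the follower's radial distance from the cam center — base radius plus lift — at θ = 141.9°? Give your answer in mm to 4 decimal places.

seg 1 [0°–72.6°] cycloidal, h=21: full span → s += 21 → s = 21.0000
seg 2 [72.6°–167°] uniform, h=13: θ=141.9° here. β=69.3, B=94.4. 13·69.3/94.4 = 9.5434 → s = 30.5434
radial distance = base radius + s = 14 + 30.5434 = 44.5434

44.5434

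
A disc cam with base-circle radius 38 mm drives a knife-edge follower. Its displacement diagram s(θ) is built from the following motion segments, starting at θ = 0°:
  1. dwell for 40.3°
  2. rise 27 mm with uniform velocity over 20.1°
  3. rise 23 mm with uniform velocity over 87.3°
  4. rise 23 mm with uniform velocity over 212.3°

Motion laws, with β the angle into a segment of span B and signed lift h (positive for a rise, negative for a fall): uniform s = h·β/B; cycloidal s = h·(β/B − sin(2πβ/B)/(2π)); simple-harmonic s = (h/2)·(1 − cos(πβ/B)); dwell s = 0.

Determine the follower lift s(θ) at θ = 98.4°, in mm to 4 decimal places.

seg 1 [0°–40.3°] dwell: s stays 0.0000
seg 2 [40.3°–60.4°] uniform, h=27: full span → s += 27 → s = 27.0000
seg 3 [60.4°–147.7°] uniform, h=23: θ=98.4° here. β=38, B=87.3. 23·38/87.3 = 10.0115 → s = 37.0115

37.0115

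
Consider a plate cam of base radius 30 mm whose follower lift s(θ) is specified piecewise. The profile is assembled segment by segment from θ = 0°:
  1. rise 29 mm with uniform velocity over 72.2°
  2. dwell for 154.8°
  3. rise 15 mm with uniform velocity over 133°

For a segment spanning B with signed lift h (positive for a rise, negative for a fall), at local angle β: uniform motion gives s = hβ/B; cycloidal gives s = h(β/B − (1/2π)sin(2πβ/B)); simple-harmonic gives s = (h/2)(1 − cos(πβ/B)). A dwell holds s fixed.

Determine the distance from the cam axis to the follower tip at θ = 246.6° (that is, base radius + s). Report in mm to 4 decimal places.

seg 1 [0°–72.2°] uniform, h=29: full span → s += 29 → s = 29.0000
seg 2 [72.2°–227°] dwell: s stays 29.0000
seg 3 [227°–360°] uniform, h=15: θ=246.6° here. β=19.6, B=133. 15·19.6/133 = 2.2105 → s = 31.2105
radial distance = base radius + s = 30 + 31.2105 = 61.2105

61.2105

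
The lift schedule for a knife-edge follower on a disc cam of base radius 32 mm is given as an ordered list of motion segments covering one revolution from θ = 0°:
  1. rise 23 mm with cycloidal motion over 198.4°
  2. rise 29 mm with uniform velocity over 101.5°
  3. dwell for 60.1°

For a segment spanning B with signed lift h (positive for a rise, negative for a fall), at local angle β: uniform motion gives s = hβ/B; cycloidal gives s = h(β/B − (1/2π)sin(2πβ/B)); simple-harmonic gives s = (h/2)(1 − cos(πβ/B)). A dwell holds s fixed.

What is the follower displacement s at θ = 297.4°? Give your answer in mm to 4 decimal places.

seg 1 [0°–198.4°] cycloidal, h=23: full span → s += 23 → s = 23.0000
seg 2 [198.4°–299.9°] uniform, h=29: θ=297.4° here. β=99, B=101.5. 29·99/101.5 = 28.2857 → s = 51.2857

51.2857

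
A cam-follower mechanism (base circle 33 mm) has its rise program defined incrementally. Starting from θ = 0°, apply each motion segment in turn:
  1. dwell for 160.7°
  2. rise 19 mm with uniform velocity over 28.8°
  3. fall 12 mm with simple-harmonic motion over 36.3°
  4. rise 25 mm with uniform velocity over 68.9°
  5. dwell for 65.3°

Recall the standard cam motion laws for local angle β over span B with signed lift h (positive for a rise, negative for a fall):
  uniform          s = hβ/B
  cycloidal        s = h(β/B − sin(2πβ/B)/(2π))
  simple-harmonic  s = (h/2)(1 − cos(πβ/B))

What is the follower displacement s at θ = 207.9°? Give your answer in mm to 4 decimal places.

seg 1 [0°–160.7°] dwell: s stays 0.0000
seg 2 [160.7°–189.5°] uniform, h=19: full span → s += 19 → s = 19.0000
seg 3 [189.5°–225.8°] simple-harmonic, h=-12: θ=207.9° here. β=18.4, B=36.3. -12/2·(1 − cos(π·0.5069)) = -6.1298 → s = 12.8702

12.8702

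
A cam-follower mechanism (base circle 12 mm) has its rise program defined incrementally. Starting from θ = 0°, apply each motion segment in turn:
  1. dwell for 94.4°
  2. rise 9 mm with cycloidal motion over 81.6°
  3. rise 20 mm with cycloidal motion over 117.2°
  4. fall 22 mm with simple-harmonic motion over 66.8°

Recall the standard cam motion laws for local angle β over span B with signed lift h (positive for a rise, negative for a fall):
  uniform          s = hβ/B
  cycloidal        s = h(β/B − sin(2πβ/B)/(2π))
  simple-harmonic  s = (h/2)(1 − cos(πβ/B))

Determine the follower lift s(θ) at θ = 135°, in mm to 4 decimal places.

seg 1 [0°–94.4°] dwell: s stays 0.0000
seg 2 [94.4°–176°] cycloidal, h=9: θ=135° here. β=40.6, B=81.6. 9·(0.4975 − sin(2π·0.4975)/(2π)) = 4.4559 → s = 4.4559

4.4559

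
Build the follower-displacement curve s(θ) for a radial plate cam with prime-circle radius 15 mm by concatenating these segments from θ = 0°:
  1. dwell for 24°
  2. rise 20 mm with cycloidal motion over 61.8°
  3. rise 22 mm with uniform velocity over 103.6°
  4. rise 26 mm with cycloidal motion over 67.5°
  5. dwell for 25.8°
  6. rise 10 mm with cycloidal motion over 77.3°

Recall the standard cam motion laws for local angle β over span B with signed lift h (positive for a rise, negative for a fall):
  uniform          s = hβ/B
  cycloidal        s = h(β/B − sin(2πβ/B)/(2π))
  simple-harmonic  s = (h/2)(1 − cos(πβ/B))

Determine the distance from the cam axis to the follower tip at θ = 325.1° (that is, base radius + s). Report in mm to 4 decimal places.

seg 1 [0°–24°] dwell: s stays 0.0000
seg 2 [24°–85.8°] cycloidal, h=20: full span → s += 20 → s = 20.0000
seg 3 [85.8°–189.4°] uniform, h=22: full span → s += 22 → s = 42.0000
seg 4 [189.4°–256.9°] cycloidal, h=26: full span → s += 26 → s = 68.0000
seg 5 [256.9°–282.7°] dwell: s stays 68.0000
seg 6 [282.7°–360°] cycloidal, h=10: θ=325.1° here. β=42.4, B=77.3. 10·(0.5485 − sin(2π·0.5485)/(2π)) = 5.9628 → s = 73.9628
radial distance = base radius + s = 15 + 73.9628 = 88.9628

88.9628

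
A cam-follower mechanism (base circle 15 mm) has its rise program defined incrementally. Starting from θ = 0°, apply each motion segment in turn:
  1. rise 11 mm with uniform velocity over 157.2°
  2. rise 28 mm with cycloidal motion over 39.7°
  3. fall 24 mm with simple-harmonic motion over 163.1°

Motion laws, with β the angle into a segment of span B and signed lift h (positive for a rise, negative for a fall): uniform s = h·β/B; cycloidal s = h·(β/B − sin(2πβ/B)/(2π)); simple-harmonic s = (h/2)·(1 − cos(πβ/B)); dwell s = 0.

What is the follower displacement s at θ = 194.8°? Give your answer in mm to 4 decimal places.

seg 1 [0°–157.2°] uniform, h=11: full span → s += 11 → s = 11.0000
seg 2 [157.2°–196.9°] cycloidal, h=28: θ=194.8° here. β=37.6, B=39.7. 28·(0.9471 − sin(2π·0.9471)/(2π)) = 27.9729 → s = 38.9729

38.9729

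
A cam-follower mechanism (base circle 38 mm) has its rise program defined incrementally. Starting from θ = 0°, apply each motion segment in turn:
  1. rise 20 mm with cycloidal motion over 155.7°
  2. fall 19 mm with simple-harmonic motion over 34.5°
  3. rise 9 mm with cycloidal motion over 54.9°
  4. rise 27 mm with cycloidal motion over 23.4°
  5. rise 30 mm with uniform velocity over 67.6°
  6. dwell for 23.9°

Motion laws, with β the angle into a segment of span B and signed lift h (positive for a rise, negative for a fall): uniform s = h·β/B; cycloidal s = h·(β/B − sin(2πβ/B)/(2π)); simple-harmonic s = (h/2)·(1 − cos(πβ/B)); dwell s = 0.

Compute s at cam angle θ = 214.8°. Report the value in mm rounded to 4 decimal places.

seg 1 [0°–155.7°] cycloidal, h=20: full span → s += 20 → s = 20.0000
seg 2 [155.7°–190.2°] simple-harmonic, h=-19: full span → s += -19 → s = 1.0000
seg 3 [190.2°–245.1°] cycloidal, h=9: θ=214.8° here. β=24.6, B=54.9. 9·(0.4481 − sin(2π·0.4481)/(2π)) = 3.5738 → s = 4.5738

4.5738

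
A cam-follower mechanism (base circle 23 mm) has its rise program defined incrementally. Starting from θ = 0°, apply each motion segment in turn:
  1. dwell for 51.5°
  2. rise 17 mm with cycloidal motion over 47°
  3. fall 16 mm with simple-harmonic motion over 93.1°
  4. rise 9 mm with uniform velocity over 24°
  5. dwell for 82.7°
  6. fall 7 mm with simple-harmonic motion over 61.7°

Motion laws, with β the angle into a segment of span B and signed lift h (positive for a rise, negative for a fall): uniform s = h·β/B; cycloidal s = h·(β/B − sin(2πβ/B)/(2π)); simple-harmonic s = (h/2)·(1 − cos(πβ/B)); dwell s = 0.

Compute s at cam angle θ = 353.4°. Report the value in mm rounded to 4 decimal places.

seg 1 [0°–51.5°] dwell: s stays 0.0000
seg 2 [51.5°–98.5°] cycloidal, h=17: full span → s += 17 → s = 17.0000
seg 3 [98.5°–191.6°] simple-harmonic, h=-16: full span → s += -16 → s = 1.0000
seg 4 [191.6°–215.6°] uniform, h=9: full span → s += 9 → s = 10.0000
seg 5 [215.6°–298.3°] dwell: s stays 10.0000
seg 6 [298.3°–360°] simple-harmonic, h=-7: θ=353.4° here. β=55.1, B=61.7. -7/2·(1 − cos(π·0.8930)) = -6.8042 → s = 3.1958

3.1958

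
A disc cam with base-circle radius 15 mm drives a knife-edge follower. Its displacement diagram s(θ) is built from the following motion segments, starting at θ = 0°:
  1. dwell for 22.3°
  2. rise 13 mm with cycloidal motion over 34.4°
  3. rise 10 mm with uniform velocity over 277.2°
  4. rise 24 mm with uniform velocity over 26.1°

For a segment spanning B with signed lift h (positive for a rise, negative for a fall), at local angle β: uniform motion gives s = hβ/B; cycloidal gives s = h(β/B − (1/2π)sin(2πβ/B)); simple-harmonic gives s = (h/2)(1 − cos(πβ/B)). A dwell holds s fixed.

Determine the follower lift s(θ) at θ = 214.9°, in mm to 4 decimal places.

seg 1 [0°–22.3°] dwell: s stays 0.0000
seg 2 [22.3°–56.7°] cycloidal, h=13: full span → s += 13 → s = 13.0000
seg 3 [56.7°–333.9°] uniform, h=10: θ=214.9° here. β=158.2, B=277.2. 10·158.2/277.2 = 5.7071 → s = 18.7071

18.7071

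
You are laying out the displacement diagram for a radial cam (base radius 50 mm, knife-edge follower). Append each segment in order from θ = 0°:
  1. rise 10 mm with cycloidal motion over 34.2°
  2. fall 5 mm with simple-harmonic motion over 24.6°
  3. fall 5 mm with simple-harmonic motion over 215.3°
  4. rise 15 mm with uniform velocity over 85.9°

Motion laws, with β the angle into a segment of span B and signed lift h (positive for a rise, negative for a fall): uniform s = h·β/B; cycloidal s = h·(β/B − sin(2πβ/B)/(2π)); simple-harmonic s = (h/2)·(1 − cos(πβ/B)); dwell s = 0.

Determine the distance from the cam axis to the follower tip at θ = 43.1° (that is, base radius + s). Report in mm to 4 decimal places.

seg 1 [0°–34.2°] cycloidal, h=10: full span → s += 10 → s = 10.0000
seg 2 [34.2°–58.8°] simple-harmonic, h=-5: θ=43.1° here. β=8.9, B=24.6. -5/2·(1 − cos(π·0.3618)) = -1.4483 → s = 8.5517
radial distance = base radius + s = 50 + 8.5517 = 58.5517

58.5517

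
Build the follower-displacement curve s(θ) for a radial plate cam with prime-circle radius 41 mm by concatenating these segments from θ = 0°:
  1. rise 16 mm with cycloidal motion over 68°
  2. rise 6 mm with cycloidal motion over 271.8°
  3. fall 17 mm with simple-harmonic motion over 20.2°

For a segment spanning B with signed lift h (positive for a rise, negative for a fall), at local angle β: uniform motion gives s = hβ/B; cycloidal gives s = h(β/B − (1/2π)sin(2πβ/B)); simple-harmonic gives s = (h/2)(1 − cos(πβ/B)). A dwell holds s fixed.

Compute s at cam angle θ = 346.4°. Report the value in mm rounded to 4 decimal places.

seg 1 [0°–68°] cycloidal, h=16: full span → s += 16 → s = 16.0000
seg 2 [68°–339.8°] cycloidal, h=6: full span → s += 6 → s = 22.0000
seg 3 [339.8°–360°] simple-harmonic, h=-17: θ=346.4° here. β=6.6, B=20.2. -17/2·(1 − cos(π·0.3267)) = -4.0983 → s = 17.9017

17.9017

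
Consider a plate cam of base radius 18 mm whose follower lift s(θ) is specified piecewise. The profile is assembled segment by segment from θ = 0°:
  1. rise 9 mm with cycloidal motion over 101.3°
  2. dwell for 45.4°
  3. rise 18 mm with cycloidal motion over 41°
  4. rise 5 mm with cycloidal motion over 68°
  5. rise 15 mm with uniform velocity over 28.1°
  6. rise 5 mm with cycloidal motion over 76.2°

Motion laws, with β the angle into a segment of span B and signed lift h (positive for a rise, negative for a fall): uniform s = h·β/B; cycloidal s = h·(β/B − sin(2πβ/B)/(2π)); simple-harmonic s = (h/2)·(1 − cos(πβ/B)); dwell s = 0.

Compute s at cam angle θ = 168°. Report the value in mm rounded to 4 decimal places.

seg 1 [0°–101.3°] cycloidal, h=9: full span → s += 9 → s = 9.0000
seg 2 [101.3°–146.7°] dwell: s stays 9.0000
seg 3 [146.7°–187.7°] cycloidal, h=18: θ=168° here. β=21.3, B=41. 18·(0.5195 − sin(2π·0.5195)/(2π)) = 9.7016 → s = 18.7016

18.7016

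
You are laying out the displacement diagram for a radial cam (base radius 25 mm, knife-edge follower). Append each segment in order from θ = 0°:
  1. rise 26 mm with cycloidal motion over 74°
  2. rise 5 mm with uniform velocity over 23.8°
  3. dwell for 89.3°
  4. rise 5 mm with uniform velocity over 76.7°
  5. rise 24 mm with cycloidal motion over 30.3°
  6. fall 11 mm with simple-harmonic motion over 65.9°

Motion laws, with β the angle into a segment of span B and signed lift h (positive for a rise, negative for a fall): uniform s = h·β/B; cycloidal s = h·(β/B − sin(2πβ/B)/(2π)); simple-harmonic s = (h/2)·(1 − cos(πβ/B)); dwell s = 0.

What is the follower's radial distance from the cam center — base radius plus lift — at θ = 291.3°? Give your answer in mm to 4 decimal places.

seg 1 [0°–74°] cycloidal, h=26: full span → s += 26 → s = 26.0000
seg 2 [74°–97.8°] uniform, h=5: full span → s += 5 → s = 31.0000
seg 3 [97.8°–187.1°] dwell: s stays 31.0000
seg 4 [187.1°–263.8°] uniform, h=5: full span → s += 5 → s = 36.0000
seg 5 [263.8°–294.1°] cycloidal, h=24: θ=291.3° here. β=27.5, B=30.3. 24·(0.9076 − sin(2π·0.9076)/(2π)) = 23.8775 → s = 59.8775
radial distance = base radius + s = 25 + 59.8775 = 84.8775

84.8775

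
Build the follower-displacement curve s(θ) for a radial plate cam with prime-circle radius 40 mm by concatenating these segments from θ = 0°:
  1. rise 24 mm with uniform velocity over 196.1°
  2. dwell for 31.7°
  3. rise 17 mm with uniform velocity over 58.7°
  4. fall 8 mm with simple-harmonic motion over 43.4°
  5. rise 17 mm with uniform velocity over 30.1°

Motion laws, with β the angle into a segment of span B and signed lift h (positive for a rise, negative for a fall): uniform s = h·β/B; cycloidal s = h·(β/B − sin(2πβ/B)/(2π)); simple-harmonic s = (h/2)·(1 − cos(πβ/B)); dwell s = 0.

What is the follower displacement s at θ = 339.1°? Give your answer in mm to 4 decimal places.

seg 1 [0°–196.1°] uniform, h=24: full span → s += 24 → s = 24.0000
seg 2 [196.1°–227.8°] dwell: s stays 24.0000
seg 3 [227.8°–286.5°] uniform, h=17: full span → s += 17 → s = 41.0000
seg 4 [286.5°–329.9°] simple-harmonic, h=-8: full span → s += -8 → s = 33.0000
seg 5 [329.9°–360°] uniform, h=17: θ=339.1° here. β=9.2, B=30.1. 17·9.2/30.1 = 5.1960 → s = 38.1960

38.1960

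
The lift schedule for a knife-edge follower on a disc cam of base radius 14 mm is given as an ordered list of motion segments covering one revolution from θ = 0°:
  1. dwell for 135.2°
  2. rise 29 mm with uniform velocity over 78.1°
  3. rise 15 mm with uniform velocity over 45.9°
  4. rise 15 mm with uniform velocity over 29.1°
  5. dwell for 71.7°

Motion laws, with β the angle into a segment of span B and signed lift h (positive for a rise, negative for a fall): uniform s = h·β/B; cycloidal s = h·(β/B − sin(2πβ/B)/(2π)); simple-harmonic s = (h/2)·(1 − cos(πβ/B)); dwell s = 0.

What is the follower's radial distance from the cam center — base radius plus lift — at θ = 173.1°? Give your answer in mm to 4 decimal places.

seg 1 [0°–135.2°] dwell: s stays 0.0000
seg 2 [135.2°–213.3°] uniform, h=29: θ=173.1° here. β=37.9, B=78.1. 29·37.9/78.1 = 14.0730 → s = 14.0730
radial distance = base radius + s = 14 + 14.0730 = 28.0730

28.0730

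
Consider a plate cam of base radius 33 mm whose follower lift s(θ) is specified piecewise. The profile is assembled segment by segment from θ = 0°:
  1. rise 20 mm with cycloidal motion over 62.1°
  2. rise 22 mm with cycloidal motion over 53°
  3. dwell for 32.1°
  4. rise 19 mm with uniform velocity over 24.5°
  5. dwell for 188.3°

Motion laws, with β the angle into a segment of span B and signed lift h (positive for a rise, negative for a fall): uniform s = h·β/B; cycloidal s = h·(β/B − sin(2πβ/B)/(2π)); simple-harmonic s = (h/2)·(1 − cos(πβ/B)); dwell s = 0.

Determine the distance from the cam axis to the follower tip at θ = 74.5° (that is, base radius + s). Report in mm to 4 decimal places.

seg 1 [0°–62.1°] cycloidal, h=20: full span → s += 20 → s = 20.0000
seg 2 [62.1°–115.1°] cycloidal, h=22: θ=74.5° here. β=12.4, B=53. 22·(0.2340 − sin(2π·0.2340)/(2π)) = 1.6635 → s = 21.6635
radial distance = base radius + s = 33 + 21.6635 = 54.6635

54.6635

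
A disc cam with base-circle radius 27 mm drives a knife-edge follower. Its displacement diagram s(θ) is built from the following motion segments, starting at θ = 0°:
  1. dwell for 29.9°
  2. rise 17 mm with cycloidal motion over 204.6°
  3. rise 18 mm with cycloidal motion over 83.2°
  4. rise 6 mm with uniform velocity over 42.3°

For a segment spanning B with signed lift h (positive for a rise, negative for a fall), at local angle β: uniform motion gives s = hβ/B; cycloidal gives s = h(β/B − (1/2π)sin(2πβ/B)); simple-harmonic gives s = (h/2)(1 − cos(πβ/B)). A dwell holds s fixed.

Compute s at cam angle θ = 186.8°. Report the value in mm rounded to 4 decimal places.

seg 1 [0°–29.9°] dwell: s stays 0.0000
seg 2 [29.9°–234.5°] cycloidal, h=17: θ=186.8° here. β=156.9, B=204.6. 17·(0.7669 − sin(2π·0.7669)/(2π)) = 15.7271 → s = 15.7271

15.7271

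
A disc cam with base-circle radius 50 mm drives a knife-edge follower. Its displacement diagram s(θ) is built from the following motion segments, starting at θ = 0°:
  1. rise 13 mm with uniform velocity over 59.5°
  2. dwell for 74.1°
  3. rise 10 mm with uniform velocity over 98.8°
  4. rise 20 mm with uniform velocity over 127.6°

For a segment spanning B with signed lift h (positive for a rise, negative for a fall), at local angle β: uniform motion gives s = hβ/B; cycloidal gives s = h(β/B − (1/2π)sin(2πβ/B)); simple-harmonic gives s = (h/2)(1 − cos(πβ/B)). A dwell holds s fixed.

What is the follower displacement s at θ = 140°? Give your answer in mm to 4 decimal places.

seg 1 [0°–59.5°] uniform, h=13: full span → s += 13 → s = 13.0000
seg 2 [59.5°–133.6°] dwell: s stays 13.0000
seg 3 [133.6°–232.4°] uniform, h=10: θ=140° here. β=6.4, B=98.8. 10·6.4/98.8 = 0.6478 → s = 13.6478

13.6478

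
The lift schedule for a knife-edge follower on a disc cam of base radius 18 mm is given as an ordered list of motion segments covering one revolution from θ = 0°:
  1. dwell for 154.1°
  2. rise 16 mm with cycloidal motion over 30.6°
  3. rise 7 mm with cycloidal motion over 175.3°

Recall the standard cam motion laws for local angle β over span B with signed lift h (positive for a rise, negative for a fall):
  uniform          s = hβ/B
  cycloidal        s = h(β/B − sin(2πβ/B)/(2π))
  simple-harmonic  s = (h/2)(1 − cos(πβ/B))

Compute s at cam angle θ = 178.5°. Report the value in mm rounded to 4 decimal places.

seg 1 [0°–154.1°] dwell: s stays 0.0000
seg 2 [154.1°–184.7°] cycloidal, h=16: θ=178.5° here. β=24.4, B=30.6. 16·(0.7974 − sin(2π·0.7974)/(2π)) = 15.1926 → s = 15.1926

15.1926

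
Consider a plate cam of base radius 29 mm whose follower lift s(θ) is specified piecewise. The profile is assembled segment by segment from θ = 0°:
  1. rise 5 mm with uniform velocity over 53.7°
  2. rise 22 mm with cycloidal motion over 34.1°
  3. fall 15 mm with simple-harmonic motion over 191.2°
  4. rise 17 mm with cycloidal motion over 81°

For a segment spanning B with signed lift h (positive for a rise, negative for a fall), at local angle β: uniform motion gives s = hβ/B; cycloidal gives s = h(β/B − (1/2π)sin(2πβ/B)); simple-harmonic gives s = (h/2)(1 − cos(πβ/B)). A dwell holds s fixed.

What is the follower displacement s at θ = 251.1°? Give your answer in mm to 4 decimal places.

seg 1 [0°–53.7°] uniform, h=5: full span → s += 5 → s = 5.0000
seg 2 [53.7°–87.8°] cycloidal, h=22: full span → s += 22 → s = 27.0000
seg 3 [87.8°–279°] simple-harmonic, h=-15: θ=251.1° here. β=163.3, B=191.2. -15/2·(1 − cos(π·0.8541)) = -14.2256 → s = 12.7744

12.7744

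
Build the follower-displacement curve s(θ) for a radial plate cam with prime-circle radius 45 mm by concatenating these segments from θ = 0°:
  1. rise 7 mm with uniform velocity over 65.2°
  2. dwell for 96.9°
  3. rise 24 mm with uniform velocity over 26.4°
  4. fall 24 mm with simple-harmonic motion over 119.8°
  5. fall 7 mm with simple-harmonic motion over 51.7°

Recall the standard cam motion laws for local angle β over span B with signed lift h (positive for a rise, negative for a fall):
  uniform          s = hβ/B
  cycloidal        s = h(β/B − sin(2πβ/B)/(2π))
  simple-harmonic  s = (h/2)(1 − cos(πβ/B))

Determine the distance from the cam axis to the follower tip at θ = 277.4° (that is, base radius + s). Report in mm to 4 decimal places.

seg 1 [0°–65.2°] uniform, h=7: full span → s += 7 → s = 7.0000
seg 2 [65.2°–162.1°] dwell: s stays 7.0000
seg 3 [162.1°–188.5°] uniform, h=24: full span → s += 24 → s = 31.0000
seg 4 [188.5°–308.3°] simple-harmonic, h=-24: θ=277.4° here. β=88.9, B=119.8. -24/2·(1 − cos(π·0.7421)) = -20.2713 → s = 10.7287
radial distance = base radius + s = 45 + 10.7287 = 55.7287

55.7287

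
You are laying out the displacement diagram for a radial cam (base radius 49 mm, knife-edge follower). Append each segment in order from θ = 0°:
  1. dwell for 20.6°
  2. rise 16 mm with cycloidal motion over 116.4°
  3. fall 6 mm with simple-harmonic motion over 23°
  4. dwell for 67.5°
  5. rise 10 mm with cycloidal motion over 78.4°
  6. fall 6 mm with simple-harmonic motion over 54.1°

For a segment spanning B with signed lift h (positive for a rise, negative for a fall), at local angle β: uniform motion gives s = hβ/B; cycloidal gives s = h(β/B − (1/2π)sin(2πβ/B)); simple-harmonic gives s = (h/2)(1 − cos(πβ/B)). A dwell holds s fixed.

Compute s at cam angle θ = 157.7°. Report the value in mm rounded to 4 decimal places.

seg 1 [0°–20.6°] dwell: s stays 0.0000
seg 2 [20.6°–137°] cycloidal, h=16: full span → s += 16 → s = 16.0000
seg 3 [137°–160°] simple-harmonic, h=-6: θ=157.7° here. β=20.7, B=23. -6/2·(1 − cos(π·0.9000)) = -5.8532 → s = 10.1468

10.1468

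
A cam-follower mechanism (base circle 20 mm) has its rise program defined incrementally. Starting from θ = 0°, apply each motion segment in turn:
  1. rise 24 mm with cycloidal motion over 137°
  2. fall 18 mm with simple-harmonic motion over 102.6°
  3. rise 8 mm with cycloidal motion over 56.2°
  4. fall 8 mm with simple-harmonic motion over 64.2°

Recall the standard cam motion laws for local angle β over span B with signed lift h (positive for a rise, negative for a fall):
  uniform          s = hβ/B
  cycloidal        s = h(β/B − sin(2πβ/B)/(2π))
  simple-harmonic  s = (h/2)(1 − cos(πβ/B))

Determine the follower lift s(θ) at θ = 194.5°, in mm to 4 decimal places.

seg 1 [0°–137°] cycloidal, h=24: full span → s += 24 → s = 24.0000
seg 2 [137°–239.6°] simple-harmonic, h=-18: θ=194.5° here. β=57.5, B=102.6. -18/2·(1 − cos(π·0.5604)) = -10.6983 → s = 13.3017

13.3017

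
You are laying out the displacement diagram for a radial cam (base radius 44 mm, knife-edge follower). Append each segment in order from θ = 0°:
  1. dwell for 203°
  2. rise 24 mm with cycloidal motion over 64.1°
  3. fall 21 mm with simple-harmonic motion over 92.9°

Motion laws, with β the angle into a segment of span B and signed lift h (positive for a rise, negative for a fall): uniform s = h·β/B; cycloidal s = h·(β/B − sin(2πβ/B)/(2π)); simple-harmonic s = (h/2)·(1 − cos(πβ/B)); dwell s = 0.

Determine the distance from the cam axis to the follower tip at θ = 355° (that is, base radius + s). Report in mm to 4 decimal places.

seg 1 [0°–203°] dwell: s stays 0.0000
seg 2 [203°–267.1°] cycloidal, h=24: full span → s += 24 → s = 24.0000
seg 3 [267.1°–360°] simple-harmonic, h=-21: θ=355° here. β=87.9, B=92.9. -21/2·(1 − cos(π·0.9462)) = -20.8503 → s = 3.1497
radial distance = base radius + s = 44 + 3.1497 = 47.1497

47.1497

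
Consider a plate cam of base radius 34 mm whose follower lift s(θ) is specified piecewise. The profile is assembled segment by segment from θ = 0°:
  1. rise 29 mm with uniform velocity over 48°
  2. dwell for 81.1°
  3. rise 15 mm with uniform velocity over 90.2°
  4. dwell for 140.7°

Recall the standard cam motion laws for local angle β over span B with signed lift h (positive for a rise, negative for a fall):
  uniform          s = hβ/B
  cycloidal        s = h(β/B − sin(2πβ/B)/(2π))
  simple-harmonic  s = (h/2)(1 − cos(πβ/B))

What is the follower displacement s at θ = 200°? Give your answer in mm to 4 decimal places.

seg 1 [0°–48°] uniform, h=29: full span → s += 29 → s = 29.0000
seg 2 [48°–129.1°] dwell: s stays 29.0000
seg 3 [129.1°–219.3°] uniform, h=15: θ=200° here. β=70.9, B=90.2. 15·70.9/90.2 = 11.7905 → s = 40.7905

40.7905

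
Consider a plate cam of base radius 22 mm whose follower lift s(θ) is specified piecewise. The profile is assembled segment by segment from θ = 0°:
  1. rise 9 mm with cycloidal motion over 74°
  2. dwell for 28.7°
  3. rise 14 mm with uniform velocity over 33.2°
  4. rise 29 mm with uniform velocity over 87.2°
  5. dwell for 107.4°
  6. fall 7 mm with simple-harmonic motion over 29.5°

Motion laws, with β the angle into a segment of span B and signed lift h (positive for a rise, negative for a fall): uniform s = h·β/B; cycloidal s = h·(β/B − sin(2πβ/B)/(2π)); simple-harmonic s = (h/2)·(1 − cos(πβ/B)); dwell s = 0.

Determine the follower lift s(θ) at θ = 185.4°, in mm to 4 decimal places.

seg 1 [0°–74°] cycloidal, h=9: full span → s += 9 → s = 9.0000
seg 2 [74°–102.7°] dwell: s stays 9.0000
seg 3 [102.7°–135.9°] uniform, h=14: full span → s += 14 → s = 23.0000
seg 4 [135.9°–223.1°] uniform, h=29: θ=185.4° here. β=49.5, B=87.2. 29·49.5/87.2 = 16.4622 → s = 39.4622

39.4622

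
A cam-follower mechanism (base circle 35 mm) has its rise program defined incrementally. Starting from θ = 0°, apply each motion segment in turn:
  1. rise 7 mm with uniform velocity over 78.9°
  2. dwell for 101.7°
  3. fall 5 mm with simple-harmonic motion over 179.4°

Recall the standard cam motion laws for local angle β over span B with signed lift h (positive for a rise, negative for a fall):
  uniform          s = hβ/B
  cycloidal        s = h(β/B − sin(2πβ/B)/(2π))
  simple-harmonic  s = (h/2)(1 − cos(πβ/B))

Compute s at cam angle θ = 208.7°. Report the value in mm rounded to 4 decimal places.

seg 1 [0°–78.9°] uniform, h=7: full span → s += 7 → s = 7.0000
seg 2 [78.9°–180.6°] dwell: s stays 7.0000
seg 3 [180.6°–360°] simple-harmonic, h=-5: θ=208.7° here. β=28.1, B=179.4. -5/2·(1 − cos(π·0.1566)) = -0.2966 → s = 6.7034

6.7034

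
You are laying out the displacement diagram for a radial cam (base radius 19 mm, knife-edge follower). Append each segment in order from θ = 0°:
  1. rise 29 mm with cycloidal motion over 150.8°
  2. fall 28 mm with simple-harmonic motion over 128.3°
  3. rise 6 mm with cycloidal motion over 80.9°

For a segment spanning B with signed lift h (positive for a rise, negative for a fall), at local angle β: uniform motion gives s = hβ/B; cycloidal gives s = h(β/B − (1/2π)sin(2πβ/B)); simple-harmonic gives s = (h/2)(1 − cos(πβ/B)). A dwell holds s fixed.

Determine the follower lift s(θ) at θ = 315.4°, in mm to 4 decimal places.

seg 1 [0°–150.8°] cycloidal, h=29: full span → s += 29 → s = 29.0000
seg 2 [150.8°–279.1°] simple-harmonic, h=-28: full span → s += -28 → s = 1.0000
seg 3 [279.1°–360°] cycloidal, h=6: θ=315.4° here. β=36.3, B=80.9. 6·(0.4487 − sin(2π·0.4487)/(2π)) = 2.3897 → s = 3.3897

3.3897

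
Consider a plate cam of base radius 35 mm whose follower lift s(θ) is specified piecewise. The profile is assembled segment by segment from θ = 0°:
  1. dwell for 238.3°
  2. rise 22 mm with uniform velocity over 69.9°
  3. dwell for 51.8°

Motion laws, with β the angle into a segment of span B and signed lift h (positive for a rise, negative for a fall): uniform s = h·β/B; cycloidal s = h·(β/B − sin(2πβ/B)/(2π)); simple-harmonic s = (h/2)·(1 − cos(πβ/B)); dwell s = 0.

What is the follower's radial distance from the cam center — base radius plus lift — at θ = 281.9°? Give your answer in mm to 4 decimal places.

seg 1 [0°–238.3°] dwell: s stays 0.0000
seg 2 [238.3°–308.2°] uniform, h=22: θ=281.9° here. β=43.6, B=69.9. 22·43.6/69.9 = 13.7225 → s = 13.7225
radial distance = base radius + s = 35 + 13.7225 = 48.7225

48.7225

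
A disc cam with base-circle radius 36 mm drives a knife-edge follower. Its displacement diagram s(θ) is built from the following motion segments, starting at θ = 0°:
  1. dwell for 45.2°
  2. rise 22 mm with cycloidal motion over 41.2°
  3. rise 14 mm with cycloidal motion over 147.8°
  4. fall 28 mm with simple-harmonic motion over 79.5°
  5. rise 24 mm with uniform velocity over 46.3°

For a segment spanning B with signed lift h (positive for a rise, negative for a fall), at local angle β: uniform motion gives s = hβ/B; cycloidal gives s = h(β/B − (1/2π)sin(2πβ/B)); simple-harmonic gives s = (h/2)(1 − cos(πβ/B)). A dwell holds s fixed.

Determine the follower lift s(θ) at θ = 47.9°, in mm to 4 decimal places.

seg 1 [0°–45.2°] dwell: s stays 0.0000
seg 2 [45.2°–86.4°] cycloidal, h=22: θ=47.9° here. β=2.7, B=41.2. 22·(0.0655 − sin(2π·0.0655)/(2π)) = 0.0404 → s = 0.0404

0.0404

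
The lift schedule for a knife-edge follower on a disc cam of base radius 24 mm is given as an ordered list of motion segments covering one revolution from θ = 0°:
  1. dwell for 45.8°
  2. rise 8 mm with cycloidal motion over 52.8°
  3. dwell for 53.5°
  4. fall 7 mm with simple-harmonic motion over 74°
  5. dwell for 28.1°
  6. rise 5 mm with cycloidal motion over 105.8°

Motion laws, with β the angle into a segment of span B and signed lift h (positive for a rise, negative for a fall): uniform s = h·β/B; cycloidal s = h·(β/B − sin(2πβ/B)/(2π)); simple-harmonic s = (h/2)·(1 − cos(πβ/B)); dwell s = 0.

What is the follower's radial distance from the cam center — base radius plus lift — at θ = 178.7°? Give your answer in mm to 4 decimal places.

seg 1 [0°–45.8°] dwell: s stays 0.0000
seg 2 [45.8°–98.6°] cycloidal, h=8: full span → s += 8 → s = 8.0000
seg 3 [98.6°–152.1°] dwell: s stays 8.0000
seg 4 [152.1°–226.1°] simple-harmonic, h=-7: θ=178.7° here. β=26.6, B=74. -7/2·(1 − cos(π·0.3595)) = -2.0044 → s = 5.9956
radial distance = base radius + s = 24 + 5.9956 = 29.9956

29.9956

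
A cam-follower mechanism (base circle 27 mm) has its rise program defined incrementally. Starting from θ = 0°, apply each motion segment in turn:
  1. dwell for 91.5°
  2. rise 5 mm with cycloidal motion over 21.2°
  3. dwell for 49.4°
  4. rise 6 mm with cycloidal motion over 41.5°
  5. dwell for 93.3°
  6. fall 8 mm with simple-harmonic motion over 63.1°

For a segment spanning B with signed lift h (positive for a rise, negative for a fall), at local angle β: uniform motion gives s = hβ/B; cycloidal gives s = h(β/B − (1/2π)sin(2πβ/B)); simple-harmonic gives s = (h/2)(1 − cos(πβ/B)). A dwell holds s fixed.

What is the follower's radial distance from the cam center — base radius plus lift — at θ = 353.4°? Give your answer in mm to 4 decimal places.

seg 1 [0°–91.5°] dwell: s stays 0.0000
seg 2 [91.5°–112.7°] cycloidal, h=5: full span → s += 5 → s = 5.0000
seg 3 [112.7°–162.1°] dwell: s stays 5.0000
seg 4 [162.1°–203.6°] cycloidal, h=6: full span → s += 6 → s = 11.0000
seg 5 [203.6°–296.9°] dwell: s stays 11.0000
seg 6 [296.9°–360°] simple-harmonic, h=-8: θ=353.4° here. β=56.5, B=63.1. -8/2·(1 − cos(π·0.8954)) = -7.7860 → s = 3.2140
radial distance = base radius + s = 27 + 3.2140 = 30.2140

30.2140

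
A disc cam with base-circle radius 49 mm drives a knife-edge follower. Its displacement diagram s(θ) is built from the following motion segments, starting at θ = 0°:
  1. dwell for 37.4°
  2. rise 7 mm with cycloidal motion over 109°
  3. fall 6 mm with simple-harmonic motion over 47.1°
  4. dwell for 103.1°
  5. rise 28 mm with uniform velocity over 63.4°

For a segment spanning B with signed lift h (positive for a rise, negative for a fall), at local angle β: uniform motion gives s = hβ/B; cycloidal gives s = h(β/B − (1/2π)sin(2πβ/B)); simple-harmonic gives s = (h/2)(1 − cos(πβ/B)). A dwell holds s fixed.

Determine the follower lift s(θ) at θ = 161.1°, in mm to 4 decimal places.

seg 1 [0°–37.4°] dwell: s stays 0.0000
seg 2 [37.4°–146.4°] cycloidal, h=7: full span → s += 7 → s = 7.0000
seg 3 [146.4°–193.5°] simple-harmonic, h=-6: θ=161.1° here. β=14.7, B=47.1. -6/2·(1 − cos(π·0.3121)) = -1.3302 → s = 5.6698

5.6698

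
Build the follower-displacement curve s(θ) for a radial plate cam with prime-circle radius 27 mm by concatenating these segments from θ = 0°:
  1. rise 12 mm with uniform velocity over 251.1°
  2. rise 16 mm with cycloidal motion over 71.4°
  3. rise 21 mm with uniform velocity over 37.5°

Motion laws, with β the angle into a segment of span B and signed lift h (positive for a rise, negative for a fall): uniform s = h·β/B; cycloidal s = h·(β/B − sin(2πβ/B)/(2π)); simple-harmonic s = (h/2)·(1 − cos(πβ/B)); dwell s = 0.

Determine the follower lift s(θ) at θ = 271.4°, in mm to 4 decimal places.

seg 1 [0°–251.1°] uniform, h=12: full span → s += 12 → s = 12.0000
seg 2 [251.1°–322.5°] cycloidal, h=16: θ=271.4° here. β=20.3, B=71.4. 16·(0.2843 − sin(2π·0.2843)/(2π)) = 2.0615 → s = 14.0615

14.0615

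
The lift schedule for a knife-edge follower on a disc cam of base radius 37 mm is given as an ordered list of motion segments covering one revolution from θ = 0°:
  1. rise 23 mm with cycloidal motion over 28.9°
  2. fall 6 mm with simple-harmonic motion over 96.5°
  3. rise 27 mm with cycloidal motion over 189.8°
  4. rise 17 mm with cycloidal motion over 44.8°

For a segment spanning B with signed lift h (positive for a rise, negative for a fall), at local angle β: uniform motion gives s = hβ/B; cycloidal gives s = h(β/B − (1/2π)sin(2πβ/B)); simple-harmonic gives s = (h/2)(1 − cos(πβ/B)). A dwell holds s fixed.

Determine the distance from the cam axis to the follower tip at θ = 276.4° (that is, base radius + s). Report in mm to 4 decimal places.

seg 1 [0°–28.9°] cycloidal, h=23: full span → s += 23 → s = 23.0000
seg 2 [28.9°–125.4°] simple-harmonic, h=-6: full span → s += -6 → s = 17.0000
seg 3 [125.4°–315.2°] cycloidal, h=27: θ=276.4° here. β=151, B=189.8. 27·(0.7956 − sin(2π·0.7956)/(2π)) = 25.6027 → s = 42.6027
radial distance = base radius + s = 37 + 42.6027 = 79.6027

79.6027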